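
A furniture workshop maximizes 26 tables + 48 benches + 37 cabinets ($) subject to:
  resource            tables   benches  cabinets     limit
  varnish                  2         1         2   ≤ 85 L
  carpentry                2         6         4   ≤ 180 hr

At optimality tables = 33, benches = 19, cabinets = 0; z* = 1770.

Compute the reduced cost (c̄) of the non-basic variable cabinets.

Both varnish and carpentry are binding at x*.
From A_Bᵀ y = c: 2·y_varnish + 2·y_carpentry = 26; 1·y_varnish + 6·y_carpentry = 48.
→ y_varnish = 6 and y_carpentry = 7.
Reduced cost of cabinets: c₃ − yᵀa₃ = 37 − (6·2 + 7·4) = 37 − 40 = -3.

-3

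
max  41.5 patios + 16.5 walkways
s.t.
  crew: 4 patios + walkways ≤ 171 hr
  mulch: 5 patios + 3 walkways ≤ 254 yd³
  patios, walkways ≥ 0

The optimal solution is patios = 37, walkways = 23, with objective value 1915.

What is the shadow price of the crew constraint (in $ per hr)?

6

Check each constraint at x*: crew 171/171 (tight); mulch 254/254 (tight).
Dual feasibility on the basic columns requires 4·y_crew + 5·y_mulch = 41.5, 1·y_crew + 3·y_mulch = 16.5.
Solving: y_crew = 6, y_mulch = 3.5.
Shadow price of crew = 6.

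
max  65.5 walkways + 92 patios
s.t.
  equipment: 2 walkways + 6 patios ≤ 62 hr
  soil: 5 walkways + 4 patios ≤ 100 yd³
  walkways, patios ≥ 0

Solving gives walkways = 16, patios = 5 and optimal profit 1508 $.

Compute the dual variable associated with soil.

9.5

Check each constraint at x*: equipment 62/62 (tight); soil 100/100 (tight).
From A_Bᵀ y = c: 2·y_equipment + 5·y_soil = 65.5; 6·y_equipment + 4·y_soil = 92.
→ y_equipment = 9 and y_soil = 9.5.
Shadow price of soil = 9.5.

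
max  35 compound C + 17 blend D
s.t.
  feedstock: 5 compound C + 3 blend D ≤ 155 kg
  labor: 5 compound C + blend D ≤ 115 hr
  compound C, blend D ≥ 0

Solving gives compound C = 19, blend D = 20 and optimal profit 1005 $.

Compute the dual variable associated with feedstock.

Both feedstock and labor are binding at x*.
From A_Bᵀ y = c: 5·y_feedstock + 5·y_labor = 35; 3·y_feedstock + 1·y_labor = 17.
Solving: y_feedstock = 5, y_labor = 2.
Shadow price of feedstock = 5.

5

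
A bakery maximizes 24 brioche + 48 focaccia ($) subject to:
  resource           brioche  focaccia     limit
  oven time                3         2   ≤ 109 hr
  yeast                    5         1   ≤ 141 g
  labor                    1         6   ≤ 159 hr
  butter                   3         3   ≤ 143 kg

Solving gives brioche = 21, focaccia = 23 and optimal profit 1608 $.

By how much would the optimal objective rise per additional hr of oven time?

6

At the optimum: oven time uses 109 of 109 (binding); yeast uses 128 of 141 (slack = 13); labor uses 159 of 159 (binding); butter uses 132 of 143 (slack = 11).
By complementary slackness, y = 0 for the non-binding constraints.
Dual feasibility on the basic columns requires 3·y_oven time + 1·y_labor = 24, 2·y_oven time + 6·y_labor = 48.
This yields shadow prices y_oven time = 6, y_labor = 6.
Shadow price of oven time = 6.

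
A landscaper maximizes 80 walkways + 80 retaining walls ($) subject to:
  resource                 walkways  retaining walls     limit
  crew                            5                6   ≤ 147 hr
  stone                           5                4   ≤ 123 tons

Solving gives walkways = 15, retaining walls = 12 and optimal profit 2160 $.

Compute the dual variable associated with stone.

8

Check each constraint at x*: crew 147/147 (tight); stone 123/123 (tight).
The binding rows give the dual system: 5·y_crew + 5·y_stone = 80 and 6·y_crew + 4·y_stone = 80.
→ y_crew = 8 and y_stone = 8.
Shadow price of stone = 8.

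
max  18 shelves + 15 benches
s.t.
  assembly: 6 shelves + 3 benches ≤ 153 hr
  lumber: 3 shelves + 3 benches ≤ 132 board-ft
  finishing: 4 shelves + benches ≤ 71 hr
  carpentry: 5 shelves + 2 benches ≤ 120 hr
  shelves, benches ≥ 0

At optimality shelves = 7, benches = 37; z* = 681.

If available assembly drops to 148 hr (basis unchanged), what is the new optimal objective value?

676

At the optimum: assembly uses 153 of 153 (binding); lumber uses 132 of 132 (binding); finishing uses 65 of 71 (slack = 6); carpentry uses 109 of 120 (slack = 11).
By complementary slackness, y = 0 for the non-binding constraints.
The binding rows give the dual system: 6·y_assembly + 3·y_lumber = 18 and 3·y_assembly + 3·y_lumber = 15.
Solving: y_assembly = 1, y_lumber = 4.
Δz = y_assembly·Δb = 1 × (-5) = -5, so new z* = 681 − 5 = 676.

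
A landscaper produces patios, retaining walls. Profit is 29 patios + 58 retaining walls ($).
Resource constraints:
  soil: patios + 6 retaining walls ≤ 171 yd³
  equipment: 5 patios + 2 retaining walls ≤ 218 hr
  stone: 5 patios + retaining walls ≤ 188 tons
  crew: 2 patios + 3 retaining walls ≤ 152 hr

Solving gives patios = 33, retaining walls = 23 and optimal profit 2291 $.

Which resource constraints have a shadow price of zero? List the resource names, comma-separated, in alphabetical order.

soil: 171/171 (binding)
equipment: 211/218 (slack 7)
stone: 188/188 (binding)
crew: 135/152 (slack 17)
By complementary slackness, a constraint with positive slack has shadow price 0 → crew, equipment.

crew, equipment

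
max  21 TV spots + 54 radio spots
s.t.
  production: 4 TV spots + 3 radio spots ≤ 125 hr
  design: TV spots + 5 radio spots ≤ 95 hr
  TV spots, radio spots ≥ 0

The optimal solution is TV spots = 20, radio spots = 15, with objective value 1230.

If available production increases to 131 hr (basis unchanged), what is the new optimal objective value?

1248

Check each constraint at x*: production 125/125 (tight); design 95/95 (tight).
Dual feasibility on the basic columns requires 4·y_production + 1·y_design = 21, 3·y_production + 5·y_design = 54.
Solving: y_production = 3, y_design = 9.
Δz = y_production·Δb = 3 × (6) = 18, so new z* = 1230 + 18 = 1248.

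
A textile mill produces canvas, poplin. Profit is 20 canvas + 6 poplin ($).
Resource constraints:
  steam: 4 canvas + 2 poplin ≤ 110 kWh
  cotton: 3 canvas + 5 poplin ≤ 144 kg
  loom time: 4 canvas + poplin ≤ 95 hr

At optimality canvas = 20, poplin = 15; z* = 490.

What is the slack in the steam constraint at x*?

0

steam used = 4·20 + 2·15 = 110; slack = 110 − 110 = 0.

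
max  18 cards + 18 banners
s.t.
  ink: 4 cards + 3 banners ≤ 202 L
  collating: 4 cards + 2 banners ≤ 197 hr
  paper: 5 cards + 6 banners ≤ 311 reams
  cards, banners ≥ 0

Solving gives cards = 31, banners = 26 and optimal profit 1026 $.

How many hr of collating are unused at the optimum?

collating used = 4·31 + 2·26 = 176; slack = 197 − 176 = 21.

21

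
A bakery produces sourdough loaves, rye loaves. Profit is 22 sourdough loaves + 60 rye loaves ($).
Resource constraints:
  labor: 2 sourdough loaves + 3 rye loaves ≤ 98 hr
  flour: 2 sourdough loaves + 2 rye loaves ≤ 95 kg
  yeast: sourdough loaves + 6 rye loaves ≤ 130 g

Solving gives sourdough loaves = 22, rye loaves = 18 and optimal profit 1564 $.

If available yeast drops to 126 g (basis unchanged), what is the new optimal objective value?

1540

Check each constraint at x*: labor 98/98 (tight); flour 80/95 (slack 15); yeast 130/130 (tight).
By complementary slackness, y = 0 for the non-binding constraint.
From A_Bᵀ y = c: 2·y_labor + 1·y_yeast = 22; 3·y_labor + 6·y_yeast = 60.
Solving: y_labor = 8, y_yeast = 6.
Δz = y_yeast·Δb = 6 × (-4) = -24, so new z* = 1564 − 24 = 1540.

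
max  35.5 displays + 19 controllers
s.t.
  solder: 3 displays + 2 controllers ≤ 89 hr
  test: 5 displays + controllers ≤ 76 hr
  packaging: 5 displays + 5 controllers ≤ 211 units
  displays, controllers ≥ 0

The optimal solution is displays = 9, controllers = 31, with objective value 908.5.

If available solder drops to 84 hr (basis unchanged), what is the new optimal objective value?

Binding: solder and test. Non-binding: packaging (11 unused).
By complementary slackness, y = 0 for the non-binding constraint.
The binding rows give the dual system: 3·y_solder + 5·y_test = 35.5 and 2·y_solder + 1·y_test = 19.
This yields shadow prices y_solder = 8.5, y_test = 2.
Δz = y_solder·Δb = 8.5 × (-5) = -42.5, so new z* = 908.5 − 42.5 = 866.

866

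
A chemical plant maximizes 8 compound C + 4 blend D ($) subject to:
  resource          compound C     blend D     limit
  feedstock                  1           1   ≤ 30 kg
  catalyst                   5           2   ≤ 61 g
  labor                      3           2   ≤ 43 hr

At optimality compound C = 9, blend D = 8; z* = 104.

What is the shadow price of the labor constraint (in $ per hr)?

1

Check each constraint at x*: feedstock 17/30 (slack 13); catalyst 61/61 (tight); labor 43/43 (tight).
Slack constraints have shadow price 0 (complementary slackness).
The binding rows give the dual system: 5·y_catalyst + 3·y_labor = 8 and 2·y_catalyst + 2·y_labor = 4.
This yields shadow prices y_catalyst = 1, y_labor = 1.
Shadow price of labor = 1.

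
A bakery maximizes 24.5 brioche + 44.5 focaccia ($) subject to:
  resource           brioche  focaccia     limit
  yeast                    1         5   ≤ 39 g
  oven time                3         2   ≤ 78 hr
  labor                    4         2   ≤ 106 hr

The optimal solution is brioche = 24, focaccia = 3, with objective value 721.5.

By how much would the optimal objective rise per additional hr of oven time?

At the optimum: yeast uses 39 of 39 (binding); oven time uses 78 of 78 (binding); labor uses 102 of 106 (slack = 4).
Slack constraints have shadow price 0 (complementary slackness).
From A_Bᵀ y = c: 1·y_yeast + 3·y_oven time = 24.5; 5·y_yeast + 2·y_oven time = 44.5.
This yields shadow prices y_yeast = 6.5, y_oven time = 6.
Shadow price of oven time = 6.

6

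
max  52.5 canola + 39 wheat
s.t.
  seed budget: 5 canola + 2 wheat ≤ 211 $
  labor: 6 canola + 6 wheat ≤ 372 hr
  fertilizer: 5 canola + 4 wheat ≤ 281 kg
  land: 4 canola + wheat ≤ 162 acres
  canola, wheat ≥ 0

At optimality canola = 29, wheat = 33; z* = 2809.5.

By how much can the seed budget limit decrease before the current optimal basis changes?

87

Binding constraints: seed budget, labor. The basis is B = [[5,2],[6,6]] with det 18.
Per unit decrease in seed budget, x* moves by d = (-0.3333, 0.3333).
The basis stays optimal until canola reaches 0; allowable decrease = 87 $.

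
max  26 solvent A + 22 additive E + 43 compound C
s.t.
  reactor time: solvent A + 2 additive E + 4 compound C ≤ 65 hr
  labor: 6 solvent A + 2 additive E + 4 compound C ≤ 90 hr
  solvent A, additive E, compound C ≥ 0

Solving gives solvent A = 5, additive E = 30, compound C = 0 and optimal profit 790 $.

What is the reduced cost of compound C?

At the optimum: reactor time uses 65 of 65 (binding); labor uses 90 of 90 (binding).
The binding rows give the dual system: 1·y_reactor time + 6·y_labor = 26 and 2·y_reactor time + 2·y_labor = 22.
Solving: y_reactor time = 8, y_labor = 3.
Reduced cost of compound C: c₃ − yᵀa₃ = 43 − (8·4 + 3·4) = 43 − 44 = -1.

-1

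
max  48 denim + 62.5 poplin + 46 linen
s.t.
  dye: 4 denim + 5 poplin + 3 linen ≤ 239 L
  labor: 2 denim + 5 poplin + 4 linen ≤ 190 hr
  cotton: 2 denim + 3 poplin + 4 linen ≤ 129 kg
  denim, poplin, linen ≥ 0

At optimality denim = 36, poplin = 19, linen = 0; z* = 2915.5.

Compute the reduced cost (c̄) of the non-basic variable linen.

-2.5

At the optimum: dye uses 239 of 239 (binding); labor uses 167 of 190 (slack = 23); cotton uses 129 of 129 (binding).
By complementary slackness, y = 0 for the non-binding constraint.
The binding rows give the dual system: 4·y_dye + 2·y_cotton = 48 and 5·y_dye + 3·y_cotton = 62.5.
→ y_dye = 9.5 and y_cotton = 5.
Reduced cost of linen: c₃ − yᵀa₃ = 46 − (9.5·3 + 5·4) = 46 − 48.5 = -2.5.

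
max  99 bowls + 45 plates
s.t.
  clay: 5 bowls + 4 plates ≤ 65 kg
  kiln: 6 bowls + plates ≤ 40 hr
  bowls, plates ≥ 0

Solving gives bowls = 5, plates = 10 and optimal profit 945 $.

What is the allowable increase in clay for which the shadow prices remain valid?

Binding constraints: clay, kiln. The basis is B = [[5,4],[6,1]] with det -19.
Per unit increase in clay, x* moves by d = (-0.0526, 0.3158).
The basis stays optimal until bowls reaches 0; allowable increase = 95 kg.

95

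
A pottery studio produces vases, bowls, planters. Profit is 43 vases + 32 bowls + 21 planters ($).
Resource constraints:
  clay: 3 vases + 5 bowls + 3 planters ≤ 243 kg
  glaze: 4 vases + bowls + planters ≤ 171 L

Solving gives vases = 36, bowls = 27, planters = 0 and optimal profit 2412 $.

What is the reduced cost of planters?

Check each constraint at x*: clay 243/243 (tight); glaze 171/171 (tight).
The binding rows give the dual system: 3·y_clay + 4·y_glaze = 43 and 5·y_clay + 1·y_glaze = 32.
→ y_clay = 5 and y_glaze = 7.
Reduced cost of planters: c₃ − yᵀa₃ = 21 − (5·3 + 7·1) = 21 − 22 = -1.

-1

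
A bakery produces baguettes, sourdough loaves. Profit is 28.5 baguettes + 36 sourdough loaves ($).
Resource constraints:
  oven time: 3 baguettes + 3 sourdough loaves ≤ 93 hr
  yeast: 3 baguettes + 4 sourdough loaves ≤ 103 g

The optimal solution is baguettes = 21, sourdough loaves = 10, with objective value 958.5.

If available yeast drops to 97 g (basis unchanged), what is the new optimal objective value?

Both oven time and yeast are binding at x*.
From A_Bᵀ y = c: 3·y_oven time + 3·y_yeast = 28.5; 3·y_oven time + 4·y_yeast = 36.
→ y_oven time = 2 and y_yeast = 7.5.
Δz = y_yeast·Δb = 7.5 × (-6) = -45, so new z* = 958.5 − 45 = 913.5.

913.5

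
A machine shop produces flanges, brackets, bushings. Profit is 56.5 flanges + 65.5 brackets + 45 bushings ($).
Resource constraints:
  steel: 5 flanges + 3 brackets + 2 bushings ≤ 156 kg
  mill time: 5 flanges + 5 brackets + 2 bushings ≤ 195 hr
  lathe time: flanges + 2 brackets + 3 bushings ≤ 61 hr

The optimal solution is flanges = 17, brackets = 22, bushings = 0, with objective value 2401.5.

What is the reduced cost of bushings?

-1

Check each constraint at x*: steel 151/156 (slack 5); mill time 195/195 (tight); lathe time 61/61 (tight).
Since steel is not tight, its dual is 0.
The binding rows give the dual system: 5·y_mill time + 1·y_lathe time = 56.5 and 5·y_mill time + 2·y_lathe time = 65.5.
This yields shadow prices y_mill time = 9.5, y_lathe time = 9.
Reduced cost of bushings: c₃ − yᵀa₃ = 45 − (9.5·2 + 9·3) = 45 − 46 = -1.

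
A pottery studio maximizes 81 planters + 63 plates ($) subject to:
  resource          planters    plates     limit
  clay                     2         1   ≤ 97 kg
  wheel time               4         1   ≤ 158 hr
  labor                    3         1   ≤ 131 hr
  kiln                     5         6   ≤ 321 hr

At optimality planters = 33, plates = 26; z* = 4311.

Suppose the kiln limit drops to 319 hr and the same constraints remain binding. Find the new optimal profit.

4293

Binding: wheel time and kiln. Non-binding: clay (5 unused), labor (6 unused).
Slack constraints have shadow price 0 (complementary slackness).
Dual feasibility on the basic columns requires 4·y_wheel time + 5·y_kiln = 81, 1·y_wheel time + 6·y_kiln = 63.
Solving: y_wheel time = 9, y_kiln = 9.
Δz = y_kiln·Δb = 9 × (-2) = -18, so new z* = 4311 − 18 = 4293.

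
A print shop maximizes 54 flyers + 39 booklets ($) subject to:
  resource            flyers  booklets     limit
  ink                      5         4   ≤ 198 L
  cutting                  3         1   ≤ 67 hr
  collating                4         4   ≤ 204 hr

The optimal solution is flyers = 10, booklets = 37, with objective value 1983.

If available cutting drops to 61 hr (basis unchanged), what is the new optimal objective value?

1965

Check each constraint at x*: ink 198/198 (tight); cutting 67/67 (tight); collating 188/204 (slack 16).
Since collating is not tight, its dual is 0.
The binding rows give the dual system: 5·y_ink + 3·y_cutting = 54 and 4·y_ink + 1·y_cutting = 39.
Solving: y_ink = 9, y_cutting = 3.
Δz = y_cutting·Δb = 3 × (-6) = -18, so new z* = 1983 − 18 = 1965.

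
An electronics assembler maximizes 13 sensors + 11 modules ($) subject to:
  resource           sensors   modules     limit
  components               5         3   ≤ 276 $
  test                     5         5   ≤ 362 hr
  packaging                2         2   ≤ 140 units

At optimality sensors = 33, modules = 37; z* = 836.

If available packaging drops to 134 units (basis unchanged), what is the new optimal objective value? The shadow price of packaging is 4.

Δb = -6, so new z* = 836 + (4)·(-6) = 836 − 24 = 812.

812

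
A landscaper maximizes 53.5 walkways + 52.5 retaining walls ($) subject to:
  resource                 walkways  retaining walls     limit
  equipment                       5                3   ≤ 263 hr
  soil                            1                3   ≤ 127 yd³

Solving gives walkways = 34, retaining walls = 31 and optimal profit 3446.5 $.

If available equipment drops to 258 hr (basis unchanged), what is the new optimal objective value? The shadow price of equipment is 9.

3401.5

Δb = -5, so new z* = 3446.5 + (9)·(-5) = 3446.5 − 45 = 3401.5.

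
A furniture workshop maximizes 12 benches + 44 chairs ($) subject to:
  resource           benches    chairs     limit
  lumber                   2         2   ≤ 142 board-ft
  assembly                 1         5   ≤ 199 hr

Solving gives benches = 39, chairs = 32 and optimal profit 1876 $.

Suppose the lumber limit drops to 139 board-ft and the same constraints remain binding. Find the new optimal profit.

At the optimum: lumber uses 142 of 142 (binding); assembly uses 199 of 199 (binding).
The binding rows give the dual system: 2·y_lumber + 1·y_assembly = 12 and 2·y_lumber + 5·y_assembly = 44.
Solving: y_lumber = 2, y_assembly = 8.
Δz = y_lumber·Δb = 2 × (-3) = -6, so new z* = 1876 − 6 = 1870.

1870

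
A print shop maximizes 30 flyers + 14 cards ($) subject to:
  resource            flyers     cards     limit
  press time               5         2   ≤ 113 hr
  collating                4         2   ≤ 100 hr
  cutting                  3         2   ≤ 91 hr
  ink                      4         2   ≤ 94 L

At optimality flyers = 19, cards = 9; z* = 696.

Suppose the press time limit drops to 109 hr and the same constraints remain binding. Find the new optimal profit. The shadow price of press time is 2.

688

Δb = -4, so new z* = 696 + (2)·(-4) = 696 − 8 = 688.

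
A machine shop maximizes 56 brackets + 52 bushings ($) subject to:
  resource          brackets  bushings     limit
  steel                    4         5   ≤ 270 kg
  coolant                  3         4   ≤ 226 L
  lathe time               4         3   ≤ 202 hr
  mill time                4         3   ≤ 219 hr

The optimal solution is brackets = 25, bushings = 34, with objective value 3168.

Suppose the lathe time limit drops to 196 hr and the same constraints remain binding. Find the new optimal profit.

At the optimum: steel uses 270 of 270 (binding); coolant uses 211 of 226 (slack = 15); lathe time uses 202 of 202 (binding); mill time uses 202 of 219 (slack = 17).
By complementary slackness, y = 0 for the non-binding constraints.
The binding rows give the dual system: 4·y_steel + 4·y_lathe time = 56 and 5·y_steel + 3·y_lathe time = 52.
This yields shadow prices y_steel = 5, y_lathe time = 9.
Δz = y_lathe time·Δb = 9 × (-6) = -54, so new z* = 3168 − 54 = 3114.

3114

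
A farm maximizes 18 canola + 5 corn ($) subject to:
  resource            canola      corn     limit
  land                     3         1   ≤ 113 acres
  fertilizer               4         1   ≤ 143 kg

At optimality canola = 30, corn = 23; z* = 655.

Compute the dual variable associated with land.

Both land and fertilizer are binding at x*.
Dual feasibility on the basic columns requires 3·y_land + 4·y_fertilizer = 18, 1·y_land + 1·y_fertilizer = 5.
→ y_land = 2 and y_fertilizer = 3.
Shadow price of land = 2.

2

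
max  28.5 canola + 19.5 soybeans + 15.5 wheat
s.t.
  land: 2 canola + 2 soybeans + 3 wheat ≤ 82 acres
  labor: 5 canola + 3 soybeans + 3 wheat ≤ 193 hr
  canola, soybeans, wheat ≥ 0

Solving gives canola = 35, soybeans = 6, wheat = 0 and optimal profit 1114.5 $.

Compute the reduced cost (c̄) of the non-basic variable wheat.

-7

Both land and labor are binding at x*.
The binding rows give the dual system: 2·y_land + 5·y_labor = 28.5 and 2·y_land + 3·y_labor = 19.5.
→ y_land = 3 and y_labor = 4.5.
Reduced cost of wheat: c₃ − yᵀa₃ = 15.5 − (3·3 + 4.5·3) = 15.5 − 22.5 = -7.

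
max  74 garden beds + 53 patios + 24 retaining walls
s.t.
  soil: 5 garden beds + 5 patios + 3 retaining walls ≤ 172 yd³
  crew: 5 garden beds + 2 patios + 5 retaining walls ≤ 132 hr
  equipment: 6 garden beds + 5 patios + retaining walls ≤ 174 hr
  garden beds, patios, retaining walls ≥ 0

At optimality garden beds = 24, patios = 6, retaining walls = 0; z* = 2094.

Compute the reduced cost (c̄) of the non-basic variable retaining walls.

-5

At the optimum: soil uses 150 of 172 (slack = 22); crew uses 132 of 132 (binding); equipment uses 174 of 174 (binding).
By complementary slackness, y = 0 for the non-binding constraint.
Dual feasibility on the basic columns requires 5·y_crew + 6·y_equipment = 74, 2·y_crew + 5·y_equipment = 53.
This yields shadow prices y_crew = 4, y_equipment = 9.
Reduced cost of retaining walls: c₃ − yᵀa₃ = 24 − (4·5 + 9·1) = 24 − 29 = -5.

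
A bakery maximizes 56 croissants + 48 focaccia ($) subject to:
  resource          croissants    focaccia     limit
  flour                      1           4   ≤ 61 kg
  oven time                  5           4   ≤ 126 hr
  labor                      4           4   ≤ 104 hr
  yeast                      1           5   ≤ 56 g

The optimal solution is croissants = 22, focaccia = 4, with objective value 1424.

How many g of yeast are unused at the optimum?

14

yeast used = 1·22 + 5·4 = 42; slack = 56 − 42 = 14.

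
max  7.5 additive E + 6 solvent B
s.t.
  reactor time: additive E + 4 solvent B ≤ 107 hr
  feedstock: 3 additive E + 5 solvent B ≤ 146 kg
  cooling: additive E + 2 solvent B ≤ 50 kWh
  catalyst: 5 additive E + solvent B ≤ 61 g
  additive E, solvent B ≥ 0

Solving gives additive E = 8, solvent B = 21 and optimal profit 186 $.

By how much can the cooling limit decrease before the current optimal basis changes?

37.8

Binding constraints: cooling, catalyst. The basis is B = [[1,2],[5,1]] with det -9.
Per unit decrease in cooling, x* moves by d = (0.1111, -0.5556).
The basis stays optimal until solvent B reaches 0; allowable decrease = 37.8 kWh.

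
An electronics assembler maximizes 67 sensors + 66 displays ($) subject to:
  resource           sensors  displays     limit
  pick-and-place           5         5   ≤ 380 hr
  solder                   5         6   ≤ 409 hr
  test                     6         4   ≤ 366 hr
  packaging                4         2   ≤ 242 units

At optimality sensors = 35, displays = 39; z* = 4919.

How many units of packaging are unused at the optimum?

24

packaging used = 4·35 + 2·39 = 218; slack = 242 − 218 = 24.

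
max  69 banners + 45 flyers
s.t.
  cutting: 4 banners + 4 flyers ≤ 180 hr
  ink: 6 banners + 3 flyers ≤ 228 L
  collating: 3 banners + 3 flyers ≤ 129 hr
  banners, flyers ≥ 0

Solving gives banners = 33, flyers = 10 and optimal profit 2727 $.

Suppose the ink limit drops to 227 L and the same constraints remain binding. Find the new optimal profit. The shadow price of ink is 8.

2719

Δb = -1, so new z* = 2727 + (8)·(-1) = 2727 − 8 = 2719.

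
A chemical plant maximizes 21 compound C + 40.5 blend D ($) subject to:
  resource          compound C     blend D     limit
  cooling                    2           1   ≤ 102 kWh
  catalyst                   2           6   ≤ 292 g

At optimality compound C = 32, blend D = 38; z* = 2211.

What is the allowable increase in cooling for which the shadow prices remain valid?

Binding constraints: cooling, catalyst. The basis is B = [[2,1],[2,6]] with det 10.
Per unit increase in cooling, x* moves by d = (0.6, -0.2).
The basis stays optimal until blend D reaches 0; allowable increase = 190 kWh.

190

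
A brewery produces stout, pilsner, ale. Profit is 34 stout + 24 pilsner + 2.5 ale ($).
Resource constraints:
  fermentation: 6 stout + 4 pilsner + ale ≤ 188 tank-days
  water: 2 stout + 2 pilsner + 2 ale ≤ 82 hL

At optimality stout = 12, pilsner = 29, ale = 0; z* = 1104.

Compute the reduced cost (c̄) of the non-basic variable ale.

Check each constraint at x*: fermentation 188/188 (tight); water 82/82 (tight).
Dual feasibility on the basic columns requires 6·y_fermentation + 2·y_water = 34, 4·y_fermentation + 2·y_water = 24.
→ y_fermentation = 5 and y_water = 2.
Reduced cost of ale: c₃ − yᵀa₃ = 2.5 − (5·1 + 2·2) = 2.5 − 9 = -6.5.

-6.5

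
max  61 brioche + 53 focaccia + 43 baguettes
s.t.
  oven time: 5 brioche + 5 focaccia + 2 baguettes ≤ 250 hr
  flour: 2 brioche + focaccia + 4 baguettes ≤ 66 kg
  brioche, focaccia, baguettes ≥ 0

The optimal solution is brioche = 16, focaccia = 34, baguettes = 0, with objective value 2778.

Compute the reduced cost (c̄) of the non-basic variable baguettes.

Both oven time and flour are binding at x*.
From A_Bᵀ y = c: 5·y_oven time + 2·y_flour = 61; 5·y_oven time + 1·y_flour = 53.
→ y_oven time = 9 and y_flour = 8.
Reduced cost of baguettes: c₃ − yᵀa₃ = 43 − (9·2 + 8·4) = 43 − 50 = -7.

-7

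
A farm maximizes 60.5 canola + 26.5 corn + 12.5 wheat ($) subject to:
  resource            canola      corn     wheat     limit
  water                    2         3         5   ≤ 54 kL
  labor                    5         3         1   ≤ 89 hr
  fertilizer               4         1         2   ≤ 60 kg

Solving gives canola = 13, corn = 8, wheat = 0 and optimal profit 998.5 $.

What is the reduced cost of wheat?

-8

Binding: labor and fertilizer. Non-binding: water (4 unused).
By complementary slackness, y = 0 for the non-binding constraint.
Dual feasibility on the basic columns requires 5·y_labor + 4·y_fertilizer = 60.5, 3·y_labor + 1·y_fertilizer = 26.5.
This yields shadow prices y_labor = 6.5, y_fertilizer = 7.
Reduced cost of wheat: c₃ − yᵀa₃ = 12.5 − (6.5·1 + 7·2) = 12.5 − 20.5 = -8.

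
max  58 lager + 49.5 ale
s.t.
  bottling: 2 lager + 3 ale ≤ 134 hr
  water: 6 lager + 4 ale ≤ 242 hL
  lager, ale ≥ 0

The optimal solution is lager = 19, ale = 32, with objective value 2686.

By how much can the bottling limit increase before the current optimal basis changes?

Binding constraints: bottling, water. The basis is B = [[2,3],[6,4]] with det -10.
Per unit increase in bottling, x* moves by d = (-0.4, 0.6).
The basis stays optimal until lager reaches 0; allowable increase = 47.5 hr.

47.5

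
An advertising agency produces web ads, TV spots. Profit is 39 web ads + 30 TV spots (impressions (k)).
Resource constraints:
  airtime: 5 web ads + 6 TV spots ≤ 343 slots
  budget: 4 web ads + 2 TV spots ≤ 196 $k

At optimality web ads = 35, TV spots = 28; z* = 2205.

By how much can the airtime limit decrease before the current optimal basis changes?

Binding constraints: airtime, budget. The basis is B = [[5,6],[4,2]] with det -14.
Per unit decrease in airtime, x* moves by d = (0.1429, -0.2857).
The basis stays optimal until TV spots reaches 0; allowable decrease = 98 slots.

98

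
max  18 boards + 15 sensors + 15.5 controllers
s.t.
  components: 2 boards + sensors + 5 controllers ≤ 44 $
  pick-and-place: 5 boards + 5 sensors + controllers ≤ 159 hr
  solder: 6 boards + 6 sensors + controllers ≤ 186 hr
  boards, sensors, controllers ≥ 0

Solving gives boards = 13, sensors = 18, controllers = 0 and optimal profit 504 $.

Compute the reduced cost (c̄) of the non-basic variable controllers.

-1.5

At the optimum: components uses 44 of 44 (binding); pick-and-place uses 155 of 159 (slack = 4); solder uses 186 of 186 (binding).
Since pick-and-place is not tight, its dual is 0.
From A_Bᵀ y = c: 2·y_components + 6·y_solder = 18; 1·y_components + 6·y_solder = 15.
This yields shadow prices y_components = 3, y_solder = 2.
Reduced cost of controllers: c₃ − yᵀa₃ = 15.5 − (3·5 + 2·1) = 15.5 − 17 = -1.5.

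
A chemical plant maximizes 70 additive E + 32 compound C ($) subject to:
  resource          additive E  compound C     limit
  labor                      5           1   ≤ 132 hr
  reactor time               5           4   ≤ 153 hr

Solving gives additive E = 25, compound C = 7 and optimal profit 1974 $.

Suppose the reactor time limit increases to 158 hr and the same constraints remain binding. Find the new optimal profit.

At the optimum: labor uses 132 of 132 (binding); reactor time uses 153 of 153 (binding).
From A_Bᵀ y = c: 5·y_labor + 5·y_reactor time = 70; 1·y_labor + 4·y_reactor time = 32.
This yields shadow prices y_labor = 8, y_reactor time = 6.
Δz = y_reactor time·Δb = 6 × (5) = 30, so new z* = 1974 + 30 = 2004.

2004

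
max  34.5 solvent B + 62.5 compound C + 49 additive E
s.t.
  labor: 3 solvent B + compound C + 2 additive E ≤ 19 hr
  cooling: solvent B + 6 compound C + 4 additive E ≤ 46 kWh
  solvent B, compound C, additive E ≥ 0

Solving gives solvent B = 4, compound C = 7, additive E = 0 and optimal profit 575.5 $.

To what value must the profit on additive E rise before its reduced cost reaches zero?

At the optimum: labor uses 19 of 19 (binding); cooling uses 46 of 46 (binding).
Dual feasibility on the basic columns requires 3·y_labor + 1·y_cooling = 34.5, 1·y_labor + 6·y_cooling = 62.5.
This yields shadow prices y_labor = 8.5, y_cooling = 9.
additive E enters the basis when its profit ≥ yᵀa₃ = 8.5·2 + 9·4 = 53.

53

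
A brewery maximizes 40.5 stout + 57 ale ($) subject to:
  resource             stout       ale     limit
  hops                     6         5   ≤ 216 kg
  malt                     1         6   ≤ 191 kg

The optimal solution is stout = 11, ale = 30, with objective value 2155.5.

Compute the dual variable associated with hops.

6

At the optimum: hops uses 216 of 216 (binding); malt uses 191 of 191 (binding).
The binding rows give the dual system: 6·y_hops + 1·y_malt = 40.5 and 5·y_hops + 6·y_malt = 57.
Solving: y_hops = 6, y_malt = 4.5.
Shadow price of hops = 6.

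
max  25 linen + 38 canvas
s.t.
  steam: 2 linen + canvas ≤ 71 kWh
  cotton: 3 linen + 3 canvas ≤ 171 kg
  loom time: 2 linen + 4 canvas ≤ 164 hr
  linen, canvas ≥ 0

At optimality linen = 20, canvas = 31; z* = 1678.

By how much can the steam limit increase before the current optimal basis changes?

18

Binding constraints: steam, loom time. The basis is B = [[2,1],[2,4]] with det 6.
Per unit increase in steam, x* moves by d = (0.6667, -0.3333).
The basis stays optimal until cotton becomes binding; allowable increase = 18 kWh.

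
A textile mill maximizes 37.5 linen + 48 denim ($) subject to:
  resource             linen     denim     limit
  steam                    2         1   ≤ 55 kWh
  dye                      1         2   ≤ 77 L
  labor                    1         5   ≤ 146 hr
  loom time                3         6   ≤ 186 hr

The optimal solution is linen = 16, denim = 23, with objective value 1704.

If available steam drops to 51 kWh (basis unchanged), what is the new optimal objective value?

1668

Check each constraint at x*: steam 55/55 (tight); dye 62/77 (slack 15); labor 131/146 (slack 15); loom time 186/186 (tight).
Slack constraints have shadow price 0 (complementary slackness).
Dual feasibility on the basic columns requires 2·y_steam + 3·y_loom time = 37.5, 1·y_steam + 6·y_loom time = 48.
This yields shadow prices y_steam = 9, y_loom time = 6.5.
Δz = y_steam·Δb = 9 × (-4) = -36, so new z* = 1704 − 36 = 1668.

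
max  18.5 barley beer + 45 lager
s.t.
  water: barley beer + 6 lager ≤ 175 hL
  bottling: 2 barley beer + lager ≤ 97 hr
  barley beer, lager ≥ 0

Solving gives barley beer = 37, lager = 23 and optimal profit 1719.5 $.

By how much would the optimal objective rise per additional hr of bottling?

At the optimum: water uses 175 of 175 (binding); bottling uses 97 of 97 (binding).
Dual feasibility on the basic columns requires 1·y_water + 2·y_bottling = 18.5, 6·y_water + 1·y_bottling = 45.
This yields shadow prices y_water = 6.5, y_bottling = 6.
Shadow price of bottling = 6.

6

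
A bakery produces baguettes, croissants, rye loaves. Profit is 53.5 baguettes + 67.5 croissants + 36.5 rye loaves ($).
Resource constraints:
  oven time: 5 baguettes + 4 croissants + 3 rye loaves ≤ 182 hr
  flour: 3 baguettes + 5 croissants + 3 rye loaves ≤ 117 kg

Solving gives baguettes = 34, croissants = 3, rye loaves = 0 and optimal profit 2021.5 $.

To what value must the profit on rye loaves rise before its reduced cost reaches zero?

43.5

Both oven time and flour are binding at x*.
Dual feasibility on the basic columns requires 5·y_oven time + 3·y_flour = 53.5, 4·y_oven time + 5·y_flour = 67.5.
This yields shadow prices y_oven time = 5, y_flour = 9.5.
rye loaves enters the basis when its profit ≥ yᵀa₃ = 5·3 + 9.5·3 = 43.5.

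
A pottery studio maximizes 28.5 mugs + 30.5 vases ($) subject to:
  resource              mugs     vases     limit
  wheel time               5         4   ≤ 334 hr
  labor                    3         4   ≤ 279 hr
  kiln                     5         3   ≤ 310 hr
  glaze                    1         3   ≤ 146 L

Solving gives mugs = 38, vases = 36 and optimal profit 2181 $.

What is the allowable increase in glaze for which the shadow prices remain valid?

Binding constraints: wheel time, glaze. The basis is B = [[5,4],[1,3]] with det 11.
Per unit increase in glaze, x* moves by d = (-0.3636, 0.4545).
The basis stays optimal until labor becomes binding; allowable increase = 28.875 L.

28.875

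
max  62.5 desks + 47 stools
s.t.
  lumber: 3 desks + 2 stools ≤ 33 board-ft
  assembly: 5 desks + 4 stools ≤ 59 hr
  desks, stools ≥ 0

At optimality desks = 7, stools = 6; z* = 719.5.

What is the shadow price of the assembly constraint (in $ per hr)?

8

Both lumber and assembly are binding at x*.
Dual feasibility on the basic columns requires 3·y_lumber + 5·y_assembly = 62.5, 2·y_lumber + 4·y_assembly = 47.
Solving: y_lumber = 7.5, y_assembly = 8.
Shadow price of assembly = 8.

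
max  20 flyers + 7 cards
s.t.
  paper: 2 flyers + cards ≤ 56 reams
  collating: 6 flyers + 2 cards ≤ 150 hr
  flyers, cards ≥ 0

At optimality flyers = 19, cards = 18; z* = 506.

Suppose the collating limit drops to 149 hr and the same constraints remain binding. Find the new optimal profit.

503

Both paper and collating are binding at x*.
The binding rows give the dual system: 2·y_paper + 6·y_collating = 20 and 1·y_paper + 2·y_collating = 7.
This yields shadow prices y_paper = 1, y_collating = 3.
Δz = y_collating·Δb = 3 × (-1) = -3, so new z* = 506 − 3 = 503.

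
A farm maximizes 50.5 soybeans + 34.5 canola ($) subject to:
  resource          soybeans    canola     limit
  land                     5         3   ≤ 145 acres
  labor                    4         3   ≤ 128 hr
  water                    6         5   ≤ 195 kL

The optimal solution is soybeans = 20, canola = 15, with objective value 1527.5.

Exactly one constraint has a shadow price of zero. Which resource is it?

land: 145/145 (binding)
labor: 125/128 (slack 3)
water: 195/195 (binding)
By complementary slackness, a constraint with positive slack has shadow price 0 → labor.

labor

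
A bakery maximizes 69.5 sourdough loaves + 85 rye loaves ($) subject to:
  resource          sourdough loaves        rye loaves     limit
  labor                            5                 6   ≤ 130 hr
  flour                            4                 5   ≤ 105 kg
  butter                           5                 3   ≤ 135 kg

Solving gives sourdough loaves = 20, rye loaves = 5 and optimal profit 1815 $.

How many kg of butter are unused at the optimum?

butter used = 5·20 + 3·5 = 115; slack = 135 − 115 = 20.

20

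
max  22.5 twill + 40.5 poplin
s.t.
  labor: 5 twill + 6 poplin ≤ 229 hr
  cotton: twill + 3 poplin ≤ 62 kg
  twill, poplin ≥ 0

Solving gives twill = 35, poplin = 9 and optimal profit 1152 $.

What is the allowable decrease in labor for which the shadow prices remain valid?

105

Binding constraints: labor, cotton. The basis is B = [[5,6],[1,3]] with det 9.
Per unit decrease in labor, x* moves by d = (-0.3333, 0.1111).
The basis stays optimal until twill reaches 0; allowable decrease = 105 hr.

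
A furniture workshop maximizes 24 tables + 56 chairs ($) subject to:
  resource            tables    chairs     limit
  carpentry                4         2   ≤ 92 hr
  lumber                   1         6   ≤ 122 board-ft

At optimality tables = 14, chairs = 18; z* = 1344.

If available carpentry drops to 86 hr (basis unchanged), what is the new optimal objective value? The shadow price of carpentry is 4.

1320

Δb = -6, so new z* = 1344 + (4)·(-6) = 1344 − 24 = 1320.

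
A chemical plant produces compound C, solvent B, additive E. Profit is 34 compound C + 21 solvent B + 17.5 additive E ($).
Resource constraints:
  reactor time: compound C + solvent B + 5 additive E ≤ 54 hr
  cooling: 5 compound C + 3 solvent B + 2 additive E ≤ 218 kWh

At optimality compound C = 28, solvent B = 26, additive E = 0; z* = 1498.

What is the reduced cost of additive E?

-3

At the optimum: reactor time uses 54 of 54 (binding); cooling uses 218 of 218 (binding).
The binding rows give the dual system: 1·y_reactor time + 5·y_cooling = 34 and 1·y_reactor time + 3·y_cooling = 21.
→ y_reactor time = 1.5 and y_cooling = 6.5.
Reduced cost of additive E: c₃ − yᵀa₃ = 17.5 − (1.5·5 + 6.5·2) = 17.5 − 20.5 = -3.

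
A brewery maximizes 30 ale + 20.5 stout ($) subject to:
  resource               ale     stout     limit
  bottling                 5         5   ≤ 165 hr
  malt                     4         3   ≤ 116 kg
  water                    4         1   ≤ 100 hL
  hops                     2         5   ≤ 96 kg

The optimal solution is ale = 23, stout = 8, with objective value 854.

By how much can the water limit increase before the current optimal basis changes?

Binding constraints: malt, water. The basis is B = [[4,3],[4,1]] with det -8.
Per unit increase in water, x* moves by d = (0.375, -0.5).
The basis stays optimal until stout reaches 0; allowable increase = 16 hL.

16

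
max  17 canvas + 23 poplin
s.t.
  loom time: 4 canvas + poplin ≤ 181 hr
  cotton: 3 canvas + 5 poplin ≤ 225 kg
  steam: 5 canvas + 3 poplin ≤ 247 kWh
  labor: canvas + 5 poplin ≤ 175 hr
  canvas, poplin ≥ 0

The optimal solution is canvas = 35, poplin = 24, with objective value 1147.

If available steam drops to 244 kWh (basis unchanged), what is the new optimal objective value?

At the optimum: loom time uses 164 of 181 (slack = 17); cotton uses 225 of 225 (binding); steam uses 247 of 247 (binding); labor uses 155 of 175 (slack = 20).
By complementary slackness, y = 0 for the non-binding constraints.
The binding rows give the dual system: 3·y_cotton + 5·y_steam = 17 and 5·y_cotton + 3·y_steam = 23.
This yields shadow prices y_cotton = 4, y_steam = 1.
Δz = y_steam·Δb = 1 × (-3) = -3, so new z* = 1147 − 3 = 1144.

1144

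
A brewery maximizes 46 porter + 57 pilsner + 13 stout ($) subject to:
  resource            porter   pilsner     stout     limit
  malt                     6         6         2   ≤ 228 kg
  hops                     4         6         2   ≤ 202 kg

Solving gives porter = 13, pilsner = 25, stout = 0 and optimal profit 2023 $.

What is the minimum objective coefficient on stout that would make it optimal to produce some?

19

Both malt and hops are binding at x*.
From A_Bᵀ y = c: 6·y_malt + 4·y_hops = 46; 6·y_malt + 6·y_hops = 57.
Solving: y_malt = 4, y_hops = 5.5.
stout enters the basis when its profit ≥ yᵀa₃ = 4·2 + 5.5·2 = 19.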